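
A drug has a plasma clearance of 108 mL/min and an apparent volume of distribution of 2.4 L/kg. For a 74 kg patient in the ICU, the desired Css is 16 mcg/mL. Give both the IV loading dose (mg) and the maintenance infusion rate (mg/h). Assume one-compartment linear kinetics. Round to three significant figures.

(a) 2840 mg; (b) 104 mg/h

Vd = 2.4 L/kg × 74 kg = 177.6 L
LD = Vd · C_target = 177.6 × 16 = 2842 mg
CL = 108 mL/min = 108 × 0.06 = 6.480 L/h
Maintenance infusion rate = CL × Css = 6.480 × 16 = 103.7 mg/h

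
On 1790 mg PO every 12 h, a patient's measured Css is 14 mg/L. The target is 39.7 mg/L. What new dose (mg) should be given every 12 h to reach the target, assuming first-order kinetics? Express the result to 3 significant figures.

5080 mg

With linear kinetics, Css is proportional to dose rate (D/τ) at fixed clearance.
D₂ = D₁ × (Css,target / Css,current) = 1790 × 39.7/14 = 5076 mg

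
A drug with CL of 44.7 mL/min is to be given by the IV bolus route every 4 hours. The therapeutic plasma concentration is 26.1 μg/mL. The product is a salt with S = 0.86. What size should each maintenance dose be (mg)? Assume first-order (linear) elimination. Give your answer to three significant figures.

326 mg

Convert clearance: 44.7 mL/min × 60 min/h ÷ 1000 mL/L = 2.682 L/h
D = CL × Css × τ / S = 2.682 × 26.1 × 4 / 0.86 = 325.6 mg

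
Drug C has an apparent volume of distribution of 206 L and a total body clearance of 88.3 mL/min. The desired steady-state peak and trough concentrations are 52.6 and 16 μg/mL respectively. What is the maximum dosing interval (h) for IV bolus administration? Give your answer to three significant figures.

CL = 88.3 mL/min = 88.3 × 0.06 = 5.298 L/h
k = CL / Vd = 5.298 / 206.0 = 0.02572 h⁻¹
Between IV bolus doses, concentration decays as C = C₀·e^(−kτ), so C_peak/C_trough = e^(kτ).
τ_max = ln(C_peak/C_trough) / k = ln(52.6/16) / 0.02572 = 1.190 / 0.02572 = 46.27 h

46.3 h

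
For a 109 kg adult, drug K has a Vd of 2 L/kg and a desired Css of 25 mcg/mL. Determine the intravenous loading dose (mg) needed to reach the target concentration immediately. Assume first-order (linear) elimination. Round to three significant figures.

Vd = 2 L/kg × 109 kg = 218.0 L
LD = Vd × C = 218.0 × 25.00 = 5450 mg

5450 mg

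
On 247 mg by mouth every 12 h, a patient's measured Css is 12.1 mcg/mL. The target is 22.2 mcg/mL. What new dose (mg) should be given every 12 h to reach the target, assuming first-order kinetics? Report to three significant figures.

With linear kinetics, Css is proportional to dose rate (D/τ) at fixed clearance.
D₂ = D₁ × (Css,target / Css,current) = 247 × 22.2/12.1 = 453.2 mg

453 mg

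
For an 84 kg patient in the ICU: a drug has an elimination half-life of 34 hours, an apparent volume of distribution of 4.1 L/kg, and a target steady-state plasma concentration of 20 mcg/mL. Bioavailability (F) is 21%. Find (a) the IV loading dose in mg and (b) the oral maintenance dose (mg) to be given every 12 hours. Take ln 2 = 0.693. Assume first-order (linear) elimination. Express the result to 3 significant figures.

Vd(total) = 84 kg × 4.1 L/kg = 344.4 L
LD = Vd × C = 344.4 × 20 = 6888 mg
CL = 0.693 × Vd / t½ = 0.693 × 344.4 / 34 = 7.020 L/h
D = CL × Css × τ / F = 7.020 × 20 × 12 / 0.21 = 8023 mg

(a) 6890 mg; (b) 8020 mg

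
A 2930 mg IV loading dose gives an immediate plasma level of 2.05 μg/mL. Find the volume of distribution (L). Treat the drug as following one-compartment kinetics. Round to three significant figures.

Immediately after an IV bolus, C₀ = Dose / Vd, so Vd = Dose / C₀.
Vd = 2930 / 2.05 = 1429 L

1430 L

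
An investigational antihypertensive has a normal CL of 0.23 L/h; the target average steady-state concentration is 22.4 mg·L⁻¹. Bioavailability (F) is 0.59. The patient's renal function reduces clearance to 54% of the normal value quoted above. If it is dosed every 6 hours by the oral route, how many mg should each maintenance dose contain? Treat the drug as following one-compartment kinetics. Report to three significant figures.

28.3 mg

Patient clearance = 0.54 × 0.2300 = 0.1242 L/h
At steady state, dose per interval replaces the amount cleared in that interval: F·D/τ = CL·Css.
D = CL × Css × τ / F = 0.1242 × 22.4 × 6 / 0.59 = 28.29 mg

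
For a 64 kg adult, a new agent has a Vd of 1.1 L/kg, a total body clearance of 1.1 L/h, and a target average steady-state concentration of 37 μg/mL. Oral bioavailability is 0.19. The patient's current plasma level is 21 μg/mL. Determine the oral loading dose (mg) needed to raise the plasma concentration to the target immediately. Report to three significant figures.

Vd(total) = 64 kg × 1.1 L/kg = 70.40 L
Concentration deficit ΔC = 37 − 21 = 16.00 mg/L
LD = Vd × ΔC / F = 70.40 × 16.00 / 0.19 = 5928 mg

5930 mg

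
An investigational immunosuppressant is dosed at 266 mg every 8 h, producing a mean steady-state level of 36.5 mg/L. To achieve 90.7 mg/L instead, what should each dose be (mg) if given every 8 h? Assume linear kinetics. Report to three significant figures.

661 mg

With linear kinetics, Css is proportional to dose rate (D/τ) at fixed clearance.
D₂ = D₁ × (Css,target / Css,current) = 266 × 90.7/36.5 = 661.0 mg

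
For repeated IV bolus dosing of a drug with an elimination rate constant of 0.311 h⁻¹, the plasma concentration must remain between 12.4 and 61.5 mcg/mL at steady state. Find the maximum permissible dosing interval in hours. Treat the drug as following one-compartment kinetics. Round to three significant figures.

5.15 h

Between IV bolus doses, concentration decays as C = C₀·e^(−kτ), so C_peak/C_trough = e^(kτ).
τ_max = ln(C_peak/C_trough) / k = ln(61.5/12.4) / 0.3110 = 1.601 / 0.3110 = 5.148 h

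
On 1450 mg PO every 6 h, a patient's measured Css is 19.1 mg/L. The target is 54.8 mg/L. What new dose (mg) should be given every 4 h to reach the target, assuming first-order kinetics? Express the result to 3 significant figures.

2770 mg

For first-order elimination, Css ∝ F·D/(CL·τ); F and CL are unchanged, so Css ∝ D/τ.
D₂ = D₁ × (Css,target / Css,current) × (τ₂/τ₁) = 1450 × (54.8/19.1) × (4/6) = 2773 mg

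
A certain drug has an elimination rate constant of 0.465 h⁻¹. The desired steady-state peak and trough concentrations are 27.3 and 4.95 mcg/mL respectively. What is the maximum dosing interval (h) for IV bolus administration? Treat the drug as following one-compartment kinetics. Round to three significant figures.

3.67 h

Between IV bolus doses, concentration decays as C = C₀·e^(−kτ), so C_peak/C_trough = e^(kτ).
τ_max = ln(C_peak/C_trough) / k = ln(27.3/4.95) / 0.4650 = 1.707 / 0.4650 = 3.671 h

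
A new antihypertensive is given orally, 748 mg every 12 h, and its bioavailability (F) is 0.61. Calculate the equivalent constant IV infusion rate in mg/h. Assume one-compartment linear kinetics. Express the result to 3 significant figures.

Equivalent systemic input: infusion rate = F·D/τ.
Rate = 0.61 × 748 / 12 = 38.02 mg/h

38.0 mg/h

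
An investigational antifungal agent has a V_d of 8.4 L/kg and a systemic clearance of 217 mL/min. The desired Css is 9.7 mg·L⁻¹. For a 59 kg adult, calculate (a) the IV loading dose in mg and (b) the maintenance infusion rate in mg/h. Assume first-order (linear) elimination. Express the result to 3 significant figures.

Vd = 8.4 L/kg × 59 kg = 495.6 L
LD = Vd · C_target = 495.6 × 9.7 = 4807 mg
CL = 217 mL/min = 217 × 0.06 = 13.02 L/h
Infusion rate = 13.02 L/h × 9.7 mg/L = 126.3 mg/h

(a) 4810 mg; (b) 126 mg/h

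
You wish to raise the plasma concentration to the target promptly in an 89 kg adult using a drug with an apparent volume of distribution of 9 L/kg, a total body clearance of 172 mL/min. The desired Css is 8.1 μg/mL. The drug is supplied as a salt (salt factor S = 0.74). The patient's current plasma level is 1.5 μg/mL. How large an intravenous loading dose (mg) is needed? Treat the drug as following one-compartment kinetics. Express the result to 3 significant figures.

Vd(total) = 89 kg × 9 L/kg = 801.0 L
Concentration deficit ΔC = 8.1 − 1.5 = 6.600 mg/L
LD = Vd × ΔC / S = 801.0 × 6.600 / 0.74 = 7144 mg

7140 mg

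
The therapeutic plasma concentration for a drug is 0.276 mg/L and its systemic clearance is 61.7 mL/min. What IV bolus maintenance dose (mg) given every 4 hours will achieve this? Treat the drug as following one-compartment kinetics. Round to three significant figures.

4.09 mg

CL = 61.7 mL/min = 61.7 × 0.06 = 3.702 L/h
D = CL × Css × τ = 3.702 × 0.276 × 4 = 4.087 mg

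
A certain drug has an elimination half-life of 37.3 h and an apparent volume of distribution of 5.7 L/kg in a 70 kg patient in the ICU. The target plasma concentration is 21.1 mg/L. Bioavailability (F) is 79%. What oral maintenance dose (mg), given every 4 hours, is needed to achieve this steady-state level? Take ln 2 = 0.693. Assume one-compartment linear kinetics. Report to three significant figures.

792 mg

Vd = 5.7 L/kg × 70 kg = 399.0 L
CL = 0.693 × Vd / t½ = 0.693 × 399.0 / 37.3 = 7.413 L/h
D = CL × Css × τ / F = 7.413 × 21.1 × 4 / 0.79 = 792.0 mg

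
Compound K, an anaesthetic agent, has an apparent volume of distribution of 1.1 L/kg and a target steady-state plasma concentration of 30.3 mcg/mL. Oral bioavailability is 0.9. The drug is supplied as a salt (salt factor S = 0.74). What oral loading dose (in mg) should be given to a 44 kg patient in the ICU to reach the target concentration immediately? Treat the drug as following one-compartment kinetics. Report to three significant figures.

Vd = 1.1 L/kg × 44 kg = 48.40 L
LD = Vd × C / F / S = 48.40 × 30.30 / 0.9 / 0.74 = 2202 mg

2200 mg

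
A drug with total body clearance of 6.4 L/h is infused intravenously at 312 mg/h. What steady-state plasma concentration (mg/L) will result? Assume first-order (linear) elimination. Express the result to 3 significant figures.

48.8 mg/L

Css = rate / CL = 312 / 6.400 = 48.75 mg/L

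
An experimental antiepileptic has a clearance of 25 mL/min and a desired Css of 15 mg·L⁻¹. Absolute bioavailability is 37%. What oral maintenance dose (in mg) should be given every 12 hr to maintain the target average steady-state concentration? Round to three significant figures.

730 mg

CL = 25 mL/min = 25 × 0.06 = 1.500 L/h
At steady state, dose per interval replaces the amount cleared in that interval: F·D/τ = CL·Css.
D = CL × Css × τ / F = 1.500 × 15 × 12 / 0.37 = 729.7 mg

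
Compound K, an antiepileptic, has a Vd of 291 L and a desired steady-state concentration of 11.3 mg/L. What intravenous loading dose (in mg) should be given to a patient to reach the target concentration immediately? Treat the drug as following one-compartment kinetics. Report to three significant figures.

3290 mg

The loading dose fills Vd to the target concentration.
LD = Vd × C = 291.0 × 11.30 = 3288 mg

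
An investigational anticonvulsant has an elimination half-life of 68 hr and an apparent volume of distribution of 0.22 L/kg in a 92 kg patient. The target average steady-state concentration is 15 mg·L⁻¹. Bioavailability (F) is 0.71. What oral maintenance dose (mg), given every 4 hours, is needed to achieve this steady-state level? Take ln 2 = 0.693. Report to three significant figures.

17.4 mg

Vd(total) = 92 kg × 0.22 L/kg = 20.24 L
k = 0.693/68 = 0.01019 h⁻¹, so CL = k·Vd = 0.01019 × 20.24 = 0.2062 L/h
D = CL × Css × τ / F = 0.2062 × 15 × 4 / 0.71 = 17.43 mg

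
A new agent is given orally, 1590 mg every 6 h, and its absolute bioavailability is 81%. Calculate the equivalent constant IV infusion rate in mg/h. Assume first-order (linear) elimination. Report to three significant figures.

Equivalent systemic input: infusion rate = F·D/τ.
Rate = 0.81 × 1590 / 6 = 214.7 mg/h

215 mg/h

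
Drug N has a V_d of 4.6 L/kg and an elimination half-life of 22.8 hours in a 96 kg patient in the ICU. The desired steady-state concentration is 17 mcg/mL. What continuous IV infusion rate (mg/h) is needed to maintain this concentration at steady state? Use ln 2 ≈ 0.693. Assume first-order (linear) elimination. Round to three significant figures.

228 mg/h

Total Vd = 4.6 × 96 = 441.6 L
k = 0.693/22.8 = 0.03039 h⁻¹, so CL = k·Vd = 0.03039 × 441.6 = 13.42 L/h
Infusion rate = CL × Css = 13.42 × 17 = 228.1 mg/h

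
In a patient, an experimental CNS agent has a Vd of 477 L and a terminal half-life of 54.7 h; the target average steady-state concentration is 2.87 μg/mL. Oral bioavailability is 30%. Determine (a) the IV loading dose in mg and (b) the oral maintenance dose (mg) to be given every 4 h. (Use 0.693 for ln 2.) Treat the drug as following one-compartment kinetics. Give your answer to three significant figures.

LD = Vd × C = 477.0 × 2.87 = 1369 mg
CL = 0.693 × Vd / t½ = 0.693 × 477.0 / 54.7 = 6.043 L/h
D = CL × Css × τ / F = 6.043 × 2.87 × 4 / 0.3 = 231.2 mg

(a) 1370 mg; (b) 231 mg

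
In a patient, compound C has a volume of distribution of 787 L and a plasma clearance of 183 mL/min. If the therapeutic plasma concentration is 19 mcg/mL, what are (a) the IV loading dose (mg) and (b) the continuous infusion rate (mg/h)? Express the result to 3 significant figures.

(a) 15000 mg; (b) 209 mg/h

Loading: fill Vd to C_target → 787.0 L × 19 mg/L = 14950 mg
Convert clearance: 183 mL/min × 60 min/h ÷ 1000 mL/L = 10.98 L/h
Maintenance infusion rate = CL × Css = 10.98 × 19 = 208.6 mg/h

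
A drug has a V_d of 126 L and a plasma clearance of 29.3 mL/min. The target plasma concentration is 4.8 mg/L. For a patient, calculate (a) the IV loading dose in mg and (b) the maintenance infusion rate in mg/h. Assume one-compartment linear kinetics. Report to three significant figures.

Loading: fill Vd to C_target → 126.0 L × 4.8 mg/L = 604.8 mg
CL = 29.3 mL/min × 60/1000 = 1.758 L/h
Maintenance: replace elimination → rate = CL × Css = 1.758 × 4.8 = 8.438 mg/h

(a) 605 mg; (b) 8.44 mg/h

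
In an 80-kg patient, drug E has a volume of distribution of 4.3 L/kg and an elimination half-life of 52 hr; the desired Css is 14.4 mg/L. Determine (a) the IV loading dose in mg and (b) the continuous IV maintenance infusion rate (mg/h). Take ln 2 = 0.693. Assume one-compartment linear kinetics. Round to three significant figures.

Total Vd = 4.3 × 80 = 344.0 L
LD = Vd × C = 344.0 × 14.4 = 4954 mg
CL = 0.693 × Vd / t½ = 0.693 × 344.0 / 52 = 4.584 L/h
Infusion rate = CL × Css = 4.584 × 14.4 = 66.01 mg/h

(a) 4950 mg; (b) 66.0 mg/h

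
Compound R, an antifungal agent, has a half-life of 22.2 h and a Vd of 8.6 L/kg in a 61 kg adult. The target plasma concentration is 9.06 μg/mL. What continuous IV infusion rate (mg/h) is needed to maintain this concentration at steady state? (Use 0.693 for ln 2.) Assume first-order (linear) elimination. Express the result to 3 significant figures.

148 mg/h

Vd = 8.6 L/kg × 61 kg = 524.6 L
k = 0.693/22.2 = 0.03122 h⁻¹, so CL = k·Vd = 0.03122 × 524.6 = 16.38 L/h
Infusion rate = CL × Css = 16.38 × 9.06 = 148.4 mg/h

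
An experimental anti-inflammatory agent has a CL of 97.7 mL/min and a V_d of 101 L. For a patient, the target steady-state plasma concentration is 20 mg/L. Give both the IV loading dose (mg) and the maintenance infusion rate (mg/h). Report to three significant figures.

Loading: fill Vd to C_target → 101.0 L × 20 mg/L = 2020 mg
Convert clearance: 97.7 mL/min × 60 min/h ÷ 1000 mL/L = 5.862 L/h
Maintenance: replace elimination → rate = CL × Css = 5.862 × 20 = 117.2 mg/h

(a) 2020 mg; (b) 117 mg/h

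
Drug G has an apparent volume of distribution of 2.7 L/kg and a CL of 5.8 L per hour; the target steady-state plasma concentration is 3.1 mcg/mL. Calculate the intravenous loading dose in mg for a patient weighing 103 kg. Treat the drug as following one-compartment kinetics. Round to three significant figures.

862 mg

Vd(total) = 103 kg × 2.7 L/kg = 278.1 L
LD = Vd × C = 278.1 × 3.100 = 862.1 mg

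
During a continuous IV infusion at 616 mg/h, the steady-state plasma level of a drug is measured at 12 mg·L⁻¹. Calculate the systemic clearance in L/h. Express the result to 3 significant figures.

51.3 L/h

At steady state, infusion rate = CL × Css, so CL = rate / Css.
CL = 616 / 12 = 51.33 L/h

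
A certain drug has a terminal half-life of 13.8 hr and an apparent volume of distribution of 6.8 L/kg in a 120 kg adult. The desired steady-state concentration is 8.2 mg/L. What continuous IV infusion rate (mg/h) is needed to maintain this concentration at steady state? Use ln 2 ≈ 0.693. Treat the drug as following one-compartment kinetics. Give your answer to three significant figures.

336 mg/h

Vd = 6.8 L/kg × 120 kg = 816.0 L
k = 0.693/13.8 = 0.05022 h⁻¹, so CL = k·Vd = 0.05022 × 816.0 = 40.98 L/h
Infusion rate = CL × Css = 40.98 × 8.2 = 336.0 mg/h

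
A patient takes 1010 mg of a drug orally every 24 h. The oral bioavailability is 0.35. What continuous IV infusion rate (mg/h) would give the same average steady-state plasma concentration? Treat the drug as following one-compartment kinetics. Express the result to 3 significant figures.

Equivalent systemic input: infusion rate = F·D/τ.
Rate = 0.35 × 1010 / 24 = 14.73 mg/h

14.7 mg/h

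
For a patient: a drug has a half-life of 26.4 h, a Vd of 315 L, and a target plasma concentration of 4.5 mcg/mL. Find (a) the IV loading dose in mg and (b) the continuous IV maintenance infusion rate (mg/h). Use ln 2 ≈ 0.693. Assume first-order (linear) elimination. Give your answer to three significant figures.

LD = Vd × C = 315.0 × 4.5 = 1418 mg
CL = 0.693 × Vd / t½ = 0.693 × 315.0 / 26.4 = 8.269 L/h
Infusion rate = CL × Css = 8.269 × 4.5 = 37.21 mg/h

(a) 1420 mg; (b) 37.2 mg/h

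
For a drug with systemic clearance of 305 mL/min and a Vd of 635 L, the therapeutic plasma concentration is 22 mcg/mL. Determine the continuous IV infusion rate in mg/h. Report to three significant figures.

CL = 305 mL/min = 305 × 0.06 = 18.30 L/h
Maintenance depends on clearance, not Vd — rate in must match rate out.
Infusion rate = CL · Css = 18.30 L/h × 22 mg/L = 402.6 mg/h

403 mg/h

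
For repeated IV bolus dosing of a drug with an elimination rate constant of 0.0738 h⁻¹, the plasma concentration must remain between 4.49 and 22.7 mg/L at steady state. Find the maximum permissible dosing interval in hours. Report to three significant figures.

Between IV bolus doses, concentration decays as C = C₀·e^(−kτ), so C_peak/C_trough = e^(kτ).
τ_max = ln(C_peak/C_trough) / k = ln(22.7/4.49) / 0.07380 = 1.621 / 0.07380 = 21.96 h

22.0 h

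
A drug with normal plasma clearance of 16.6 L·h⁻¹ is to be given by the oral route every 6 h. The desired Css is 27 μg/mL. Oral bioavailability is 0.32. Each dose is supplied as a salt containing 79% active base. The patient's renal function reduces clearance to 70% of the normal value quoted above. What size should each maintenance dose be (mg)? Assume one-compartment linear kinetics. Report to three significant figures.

Patient clearance = 0.7 × 16.60 = 11.62 L/h
D = CL × Css × τ / F / S = 11.62 × 27 × 6 / 0.32 / 0.79 = 7446 mg

7450 mg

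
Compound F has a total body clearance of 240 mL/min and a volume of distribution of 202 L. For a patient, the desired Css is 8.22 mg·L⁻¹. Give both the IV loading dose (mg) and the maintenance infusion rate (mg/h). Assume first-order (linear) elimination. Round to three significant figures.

(a) 1660 mg; (b) 118 mg/h

Loading dose = Vd × C = 202.0 × 8.22 = 1660 mg
Convert clearance: 240 mL/min × 60 min/h ÷ 1000 mL/L = 14.40 L/h
Maintenance infusion rate = CL × Css = 14.40 × 8.22 = 118.4 mg/h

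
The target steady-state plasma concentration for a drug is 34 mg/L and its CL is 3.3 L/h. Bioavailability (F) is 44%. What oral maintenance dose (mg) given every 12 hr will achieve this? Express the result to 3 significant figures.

3060 mg

At steady state, dose per interval replaces the amount cleared in that interval: F·D/τ = CL·Css.
D = CL × Css × τ / F = 3.300 × 34 × 12 / 0.44 = 3060 mg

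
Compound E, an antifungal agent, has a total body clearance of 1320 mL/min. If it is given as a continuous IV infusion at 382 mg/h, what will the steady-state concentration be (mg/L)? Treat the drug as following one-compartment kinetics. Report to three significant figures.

4.82 mg/L

Convert clearance: 1320 mL/min × 60 min/h ÷ 1000 mL/L = 79.20 L/h
Css = rate / CL = 382 / 79.20 = 4.823 mg/L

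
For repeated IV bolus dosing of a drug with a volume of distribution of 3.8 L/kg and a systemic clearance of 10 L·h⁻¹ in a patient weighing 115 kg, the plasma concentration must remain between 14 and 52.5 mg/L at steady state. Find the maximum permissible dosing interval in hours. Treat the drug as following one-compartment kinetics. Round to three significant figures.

57.8 h

Vd = 3.8 L/kg × 115 kg = 437.0 L
k = CL / Vd = 10.00 / 437.0 = 0.02288 h⁻¹
Between IV bolus doses, concentration decays as C = C₀·e^(−kτ), so C_peak/C_trough = e^(kτ).
τ_max = ln(C_peak/C_trough) / k = ln(52.5/14) / 0.02288 = 1.322 / 0.02288 = 57.78 h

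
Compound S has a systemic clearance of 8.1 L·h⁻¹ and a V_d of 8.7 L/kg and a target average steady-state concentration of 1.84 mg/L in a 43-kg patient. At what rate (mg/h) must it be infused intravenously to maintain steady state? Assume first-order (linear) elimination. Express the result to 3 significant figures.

14.9 mg/h

Infusion rate = CL · Css = 8.100 L/h × 1.84 mg/L = 14.90 mg/h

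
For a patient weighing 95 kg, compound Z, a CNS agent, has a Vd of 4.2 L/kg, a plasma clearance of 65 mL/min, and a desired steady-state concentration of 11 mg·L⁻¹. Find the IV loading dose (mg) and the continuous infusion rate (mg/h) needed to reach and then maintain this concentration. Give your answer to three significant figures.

Vd(total) = 95 kg × 4.2 L/kg = 399.0 L
LD = Vd · C_target = 399.0 × 11 = 4389 mg
Convert clearance: 65 mL/min × 60 min/h ÷ 1000 mL/L = 3.900 L/h
Infusion rate = 3.900 L/h × 11 mg/L = 42.90 mg/h

(a) 4390 mg; (b) 42.9 mg/h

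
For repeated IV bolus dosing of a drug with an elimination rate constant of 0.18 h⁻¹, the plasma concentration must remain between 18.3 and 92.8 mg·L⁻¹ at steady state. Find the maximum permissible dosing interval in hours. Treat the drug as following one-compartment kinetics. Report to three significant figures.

Between IV bolus doses, concentration decays as C = C₀·e^(−kτ), so C_peak/C_trough = e^(kτ).
τ_max = ln(C_peak/C_trough) / k = ln(92.8/18.3) / 0.1800 = 1.624 / 0.1800 = 9.022 h

9.02 h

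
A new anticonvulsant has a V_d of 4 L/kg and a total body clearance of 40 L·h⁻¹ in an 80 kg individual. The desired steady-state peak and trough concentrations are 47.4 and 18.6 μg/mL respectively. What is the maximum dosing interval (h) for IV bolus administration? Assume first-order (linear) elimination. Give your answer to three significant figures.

7.48 h

Vd = 4 L/kg × 80 kg = 320.0 L
k = CL / Vd = 40.00 / 320.0 = 0.1250 h⁻¹
Between IV bolus doses, concentration decays as C = C₀·e^(−kτ), so C_peak/C_trough = e^(kτ).
τ_max = ln(C_peak/C_trough) / k = ln(47.4/18.6) / 0.1250 = 0.9355 / 0.1250 = 7.484 h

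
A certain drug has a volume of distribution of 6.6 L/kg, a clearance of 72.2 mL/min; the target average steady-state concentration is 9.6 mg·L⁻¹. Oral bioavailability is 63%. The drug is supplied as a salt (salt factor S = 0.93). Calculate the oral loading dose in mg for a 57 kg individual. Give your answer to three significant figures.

6160 mg

Vd = 6.6 L/kg × 57 kg = 376.2 L
LD = Vd × C / F / S = 376.2 × 9.600 / 0.63 / 0.93 = 6164 mg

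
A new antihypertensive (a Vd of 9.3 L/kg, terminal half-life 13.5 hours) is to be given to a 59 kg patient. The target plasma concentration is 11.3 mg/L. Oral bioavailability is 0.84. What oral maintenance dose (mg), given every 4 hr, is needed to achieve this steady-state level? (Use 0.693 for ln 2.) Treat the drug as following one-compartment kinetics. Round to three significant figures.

1520 mg

Total Vd = 9.3 × 59 = 548.7 L
CL = ln 2 · Vd / t½ = 0.693 × 548.7 / 13.5 = 28.17 L/h
D = CL × Css × τ / F = 28.17 × 11.3 × 4 / 0.84 = 1516 mg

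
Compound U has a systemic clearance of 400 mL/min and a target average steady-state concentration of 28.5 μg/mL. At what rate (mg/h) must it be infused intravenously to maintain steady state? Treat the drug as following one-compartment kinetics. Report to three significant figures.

Convert clearance: 400 mL/min × 60 min/h ÷ 1000 mL/L = 24.00 L/h
R₀ = 24.00 × 28.5 = 684.0 mg/h

684 mg/h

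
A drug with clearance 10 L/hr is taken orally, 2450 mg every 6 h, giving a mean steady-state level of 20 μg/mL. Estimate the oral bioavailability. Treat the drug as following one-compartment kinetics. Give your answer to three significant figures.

F·D/τ = CL·Css at steady state → F = CL·Css·τ / D.
F = 10 × 20 × 6 / 2450 = 0.490

0.490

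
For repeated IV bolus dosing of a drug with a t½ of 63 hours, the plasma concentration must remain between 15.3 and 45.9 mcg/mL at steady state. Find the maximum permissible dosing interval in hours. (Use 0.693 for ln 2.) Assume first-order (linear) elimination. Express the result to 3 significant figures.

k = 0.693 / t½ = 0.693 / 63 = 0.01100 h⁻¹
Between IV bolus doses, concentration decays as C = C₀·e^(−kτ), so C_peak/C_trough = e^(kτ).
τ_max = ln(C_peak/C_trough) / k = ln(45.9/15.3) / 0.01100 = 1.099 / 0.01100 = 99.91 h

99.9 h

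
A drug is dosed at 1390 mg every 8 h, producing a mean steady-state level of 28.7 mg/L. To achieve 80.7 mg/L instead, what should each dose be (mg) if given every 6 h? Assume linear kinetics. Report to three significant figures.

With linear kinetics, Css is proportional to dose rate (D/τ) at fixed clearance.
D₂ = D₁ × (Css,target / Css,current) × (τ₂/τ₁) = 1390 × (80.7/28.7) × (6/8) = 2931 mg

2930 mg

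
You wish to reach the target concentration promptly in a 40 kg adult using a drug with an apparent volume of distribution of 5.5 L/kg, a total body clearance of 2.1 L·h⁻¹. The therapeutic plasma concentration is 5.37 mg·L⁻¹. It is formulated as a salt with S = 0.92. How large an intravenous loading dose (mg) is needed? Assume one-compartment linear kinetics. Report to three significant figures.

Vd = 5.5 L/kg × 40 kg = 220.0 L
LD = Vd × C / S = 220.0 × 5.370 / 0.92 = 1284 mg

1280 mg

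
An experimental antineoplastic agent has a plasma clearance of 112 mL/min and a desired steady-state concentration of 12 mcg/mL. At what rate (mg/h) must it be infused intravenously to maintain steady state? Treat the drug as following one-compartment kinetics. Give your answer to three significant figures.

CL = 112 mL/min = 112 × 0.06 = 6.720 L/h
At steady state, infusion rate equals elimination rate: rate in = CL × Css.
Rate = CL × Css = 6.720 × 12 = 80.64 mg/h

80.6 mg/h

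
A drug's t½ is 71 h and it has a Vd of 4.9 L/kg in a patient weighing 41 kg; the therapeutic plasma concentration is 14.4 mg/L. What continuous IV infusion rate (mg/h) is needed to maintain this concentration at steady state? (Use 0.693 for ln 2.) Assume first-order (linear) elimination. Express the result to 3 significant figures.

28.2 mg/h

Vd = 4.9 L/kg × 41 kg = 200.9 L
CL = 0.693 × Vd / t½ = 0.693 × 200.9 / 71 = 1.961 L/h
Infusion rate = CL × Css = 1.961 × 14.4 = 28.24 mg/h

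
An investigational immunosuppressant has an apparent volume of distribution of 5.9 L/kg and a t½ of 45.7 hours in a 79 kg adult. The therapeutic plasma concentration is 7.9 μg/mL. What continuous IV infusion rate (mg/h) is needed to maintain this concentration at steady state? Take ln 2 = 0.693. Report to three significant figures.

Vd = 5.9 L/kg × 79 kg = 466.1 L
k = 0.693/45.7 = 0.01516 h⁻¹, so CL = k·Vd = 0.01516 × 466.1 = 7.066 L/h
Infusion rate = CL × Css = 7.066 × 7.9 = 55.82 mg/h

55.8 mg/h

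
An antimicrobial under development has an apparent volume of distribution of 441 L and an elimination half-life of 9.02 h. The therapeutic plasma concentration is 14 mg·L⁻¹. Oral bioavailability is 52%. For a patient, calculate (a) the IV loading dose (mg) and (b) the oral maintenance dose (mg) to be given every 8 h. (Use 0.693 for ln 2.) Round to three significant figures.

LD = Vd × C = 441.0 × 14 = 6174 mg
CL = 0.693 × Vd / t½ = 0.693 × 441.0 / 9.02 = 33.88 L/h
D = CL × Css × τ / F = 33.88 × 14 × 8 / 0.52 = 7297 mg

(a) 6170 mg; (b) 7300 mg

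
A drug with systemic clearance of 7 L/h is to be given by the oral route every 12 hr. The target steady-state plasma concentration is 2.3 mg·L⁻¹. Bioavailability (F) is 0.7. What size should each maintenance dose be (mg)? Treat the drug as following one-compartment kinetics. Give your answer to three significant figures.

276 mg

D = CL × Css × τ / F = 7.000 × 2.3 × 12 / 0.7 = 276.0 mg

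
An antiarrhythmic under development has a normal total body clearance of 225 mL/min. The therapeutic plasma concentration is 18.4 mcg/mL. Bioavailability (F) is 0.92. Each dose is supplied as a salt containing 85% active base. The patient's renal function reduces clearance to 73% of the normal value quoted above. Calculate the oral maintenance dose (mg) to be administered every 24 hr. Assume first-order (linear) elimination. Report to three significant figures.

5570 mg

CL = 225 mL/min × 60/1000 = 13.50 L/h
Patient clearance = 0.73 × 13.50 = 9.855 L/h
At steady state, dose per interval replaces the amount cleared in that interval: F·S·D/τ = CL·Css.
D = CL × Css × τ / F / S = 9.855 × 18.4 × 24 / 0.92 / 0.85 = 5565 mg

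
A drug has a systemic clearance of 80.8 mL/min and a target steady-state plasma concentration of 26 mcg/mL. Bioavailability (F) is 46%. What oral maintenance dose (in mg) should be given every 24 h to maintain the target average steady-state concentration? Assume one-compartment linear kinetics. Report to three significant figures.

CL = 80.8 mL/min = 80.8 × 0.06 = 4.848 L/h
D = CL × Css × τ / F = 4.848 × 26 × 24 / 0.46 = 6576 mg

6580 mg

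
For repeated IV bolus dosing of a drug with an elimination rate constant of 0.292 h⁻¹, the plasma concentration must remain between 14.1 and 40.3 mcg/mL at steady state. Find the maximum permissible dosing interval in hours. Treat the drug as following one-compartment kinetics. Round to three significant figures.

3.60 h

Between IV bolus doses, concentration decays as C = C₀·e^(−kτ), so C_peak/C_trough = e^(kτ).
τ_max = ln(C_peak/C_trough) / k = ln(40.3/14.1) / 0.2920 = 1.050 / 0.2920 = 3.596 h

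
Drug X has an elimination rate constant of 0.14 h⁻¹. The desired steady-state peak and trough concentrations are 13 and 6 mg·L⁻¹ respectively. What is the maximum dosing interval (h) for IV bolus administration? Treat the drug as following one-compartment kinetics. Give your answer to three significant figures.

Between IV bolus doses, concentration decays as C = C₀·e^(−kτ), so C_peak/C_trough = e^(kτ).
τ_max = ln(C_peak/C_trough) / k = ln(13/6) / 0.1400 = 0.7732 / 0.1400 = 5.523 h

5.52 h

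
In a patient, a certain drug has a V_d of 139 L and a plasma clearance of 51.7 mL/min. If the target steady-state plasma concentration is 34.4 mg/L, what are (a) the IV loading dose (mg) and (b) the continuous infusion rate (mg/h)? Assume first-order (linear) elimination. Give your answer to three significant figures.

LD = Vd · C_target = 139.0 × 34.4 = 4782 mg
CL = 51.7 mL/min = 51.7 × 0.06 = 3.102 L/h
Maintenance infusion rate = CL × Css = 3.102 × 34.4 = 106.7 mg/h

(a) 4780 mg; (b) 107 mg/h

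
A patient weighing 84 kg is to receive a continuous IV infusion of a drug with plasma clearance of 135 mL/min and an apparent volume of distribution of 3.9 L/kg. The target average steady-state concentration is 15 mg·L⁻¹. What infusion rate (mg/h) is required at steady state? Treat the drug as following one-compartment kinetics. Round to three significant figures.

122 mg/h

CL = 135 mL/min = 135 × 0.06 = 8.100 L/h
Maintenance depends on clearance, not Vd — rate in must match rate out.
Infusion rate = CL · Css = 8.100 L/h × 15 mg/L = 121.5 mg/h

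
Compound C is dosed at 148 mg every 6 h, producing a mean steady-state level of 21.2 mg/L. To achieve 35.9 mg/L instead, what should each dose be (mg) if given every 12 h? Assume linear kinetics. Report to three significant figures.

For first-order elimination, Css ∝ F·D/(CL·τ); F and CL are unchanged, so Css ∝ D/τ.
D₂ = D₁ × (Css,target / Css,current) × (τ₂/τ₁) = 148 × (35.9/21.2) × (12/6) = 501.2 mg

501 mg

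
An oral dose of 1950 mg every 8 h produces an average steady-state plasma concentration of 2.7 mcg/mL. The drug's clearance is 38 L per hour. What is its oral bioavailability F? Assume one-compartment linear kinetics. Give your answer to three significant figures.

F·D/τ = CL·Css at steady state → F = CL·Css·τ / D.
F = 38 × 2.7 × 8 / 1950 = 0.421

0.421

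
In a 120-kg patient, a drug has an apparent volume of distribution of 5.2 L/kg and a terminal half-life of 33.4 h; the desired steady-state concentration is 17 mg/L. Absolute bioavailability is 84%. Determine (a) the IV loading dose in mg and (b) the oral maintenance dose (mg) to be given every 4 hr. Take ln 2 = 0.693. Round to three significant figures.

(a) 10600 mg; (b) 1050 mg

Total Vd = 5.2 × 120 = 624.0 L
LD = Vd × C = 624.0 × 17 = 10610 mg
CL = 0.693 × Vd / t½ = 0.693 × 624.0 / 33.4 = 12.95 L/h
D = CL × Css × τ / F = 12.95 × 17 × 4 / 0.84 = 1048 mg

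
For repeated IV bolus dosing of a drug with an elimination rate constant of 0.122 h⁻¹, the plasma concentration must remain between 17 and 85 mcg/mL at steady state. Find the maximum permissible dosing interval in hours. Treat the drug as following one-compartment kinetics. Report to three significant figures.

13.2 h

Between IV bolus doses, concentration decays as C = C₀·e^(−kτ), so C_peak/C_trough = e^(kτ).
τ_max = ln(C_peak/C_trough) / k = ln(85/17) / 0.1220 = 1.609 / 0.1220 = 13.19 h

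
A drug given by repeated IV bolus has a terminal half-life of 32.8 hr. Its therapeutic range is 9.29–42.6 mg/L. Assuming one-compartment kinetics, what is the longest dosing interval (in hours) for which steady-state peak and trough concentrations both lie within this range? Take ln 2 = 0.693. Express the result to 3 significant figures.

72.1 h

k = 0.693 / t½ = 0.693 / 32.8 = 0.02113 h⁻¹
Between IV bolus doses, concentration decays as C = C₀·e^(−kτ), so C_peak/C_trough = e^(kτ).
τ_max = ln(C_peak/C_trough) / k = ln(42.6/9.29) / 0.02113 = 1.523 / 0.02113 = 72.08 h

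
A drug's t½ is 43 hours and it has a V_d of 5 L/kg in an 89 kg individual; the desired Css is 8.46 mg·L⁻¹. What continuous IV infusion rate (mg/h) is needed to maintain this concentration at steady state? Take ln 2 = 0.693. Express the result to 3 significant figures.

Vd = 5 L/kg × 89 kg = 445.0 L
CL = ln 2 · Vd / t½ = 0.693 × 445.0 / 43 = 7.172 L/h
Infusion rate = CL × Css = 7.172 × 8.46 = 60.68 mg/h

60.7 mg/h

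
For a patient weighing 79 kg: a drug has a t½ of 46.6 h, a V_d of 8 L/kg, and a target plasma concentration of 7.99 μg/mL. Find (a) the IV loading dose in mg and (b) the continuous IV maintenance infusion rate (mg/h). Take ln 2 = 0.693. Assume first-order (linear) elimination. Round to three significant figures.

Total Vd = 8 × 79 = 632.0 L
LD = Vd × C = 632.0 × 7.99 = 5050 mg
CL = 0.693 × Vd / t½ = 0.693 × 632.0 / 46.6 = 9.399 L/h
Infusion rate = CL × Css = 9.399 × 7.99 = 75.10 mg/h

(a) 5050 mg; (b) 75.1 mg/h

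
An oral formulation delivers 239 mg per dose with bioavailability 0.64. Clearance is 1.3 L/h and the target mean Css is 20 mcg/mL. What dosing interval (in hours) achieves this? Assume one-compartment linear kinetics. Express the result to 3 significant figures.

5.88 h

F·D/τ = CL·Css → τ = F·D / (CL·Css).
τ = 0.64 × 239 / (1.3 × 20) = 5.883 h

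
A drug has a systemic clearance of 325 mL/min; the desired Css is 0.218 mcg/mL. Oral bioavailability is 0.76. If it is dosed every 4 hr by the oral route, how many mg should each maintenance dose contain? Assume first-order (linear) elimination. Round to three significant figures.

22.4 mg

Convert clearance: 325 mL/min × 60 min/h ÷ 1000 mL/L = 19.50 L/h
D = CL × Css × τ / F = 19.50 × 0.218 × 4 / 0.76 = 22.37 mg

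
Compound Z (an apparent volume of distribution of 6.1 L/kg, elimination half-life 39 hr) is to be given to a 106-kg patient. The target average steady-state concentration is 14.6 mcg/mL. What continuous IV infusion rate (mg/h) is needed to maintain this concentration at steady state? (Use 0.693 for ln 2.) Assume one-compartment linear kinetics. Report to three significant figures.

168 mg/h

Vd = 6.1 L/kg × 106 kg = 646.6 L
CL = 0.693 × Vd / t½ = 0.693 × 646.6 / 39 = 11.49 L/h
Infusion rate = CL × Css = 11.49 × 14.6 = 167.8 mg/h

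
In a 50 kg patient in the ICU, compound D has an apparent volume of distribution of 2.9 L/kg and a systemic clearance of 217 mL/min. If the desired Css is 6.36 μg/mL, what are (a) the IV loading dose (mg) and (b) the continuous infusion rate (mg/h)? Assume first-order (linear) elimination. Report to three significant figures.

(a) 922 mg; (b) 82.8 mg/h

Vd(total) = 50 kg × 2.9 L/kg = 145.0 L
Loading: fill Vd to C_target → 145.0 L × 6.36 mg/L = 922.2 mg
CL = 217 mL/min × 60/1000 = 13.02 L/h
Infusion rate = 13.02 L/h × 6.36 mg/L = 82.81 mg/h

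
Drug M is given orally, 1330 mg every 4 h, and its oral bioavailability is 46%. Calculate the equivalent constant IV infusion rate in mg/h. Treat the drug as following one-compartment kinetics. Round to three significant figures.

Equivalent systemic input: infusion rate = F·D/τ.
Rate = 0.46 × 1330 / 4 = 153.0 mg/h

153 mg/h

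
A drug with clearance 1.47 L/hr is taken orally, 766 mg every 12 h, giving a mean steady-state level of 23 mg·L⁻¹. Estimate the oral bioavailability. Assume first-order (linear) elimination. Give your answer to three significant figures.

0.530

F·D/τ = CL·Css at steady state → F = CL·Css·τ / D.
F = 1.47 × 23 × 12 / 766 = 0.530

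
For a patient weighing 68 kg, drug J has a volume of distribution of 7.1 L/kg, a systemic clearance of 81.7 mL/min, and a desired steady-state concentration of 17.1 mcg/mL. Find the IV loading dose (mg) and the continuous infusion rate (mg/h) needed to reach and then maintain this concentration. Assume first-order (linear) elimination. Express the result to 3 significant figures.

Total Vd = 7.1 × 68 = 482.8 L
Loading dose = Vd × C = 482.8 × 17.1 = 8256 mg
CL = 81.7 mL/min × 60/1000 = 4.902 L/h
Infusion rate = 4.902 L/h × 17.1 mg/L = 83.82 mg/h

(a) 8260 mg; (b) 83.8 mg/h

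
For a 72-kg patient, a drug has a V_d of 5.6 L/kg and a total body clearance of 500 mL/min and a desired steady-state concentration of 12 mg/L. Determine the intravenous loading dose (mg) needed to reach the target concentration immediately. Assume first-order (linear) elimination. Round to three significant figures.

Vd(total) = 72 kg × 5.6 L/kg = 403.2 L
LD = Vd × C = 403.2 × 12.00 = 4838 mg

4840 mg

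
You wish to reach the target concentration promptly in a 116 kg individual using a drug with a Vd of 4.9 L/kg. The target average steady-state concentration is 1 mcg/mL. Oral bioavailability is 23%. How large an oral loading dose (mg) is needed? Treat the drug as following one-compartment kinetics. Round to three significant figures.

Total Vd = 4.9 × 116 = 568.4 L
LD = Vd × C / F = 568.4 × 1.000 / 0.23 = 2471 mg

2470 mg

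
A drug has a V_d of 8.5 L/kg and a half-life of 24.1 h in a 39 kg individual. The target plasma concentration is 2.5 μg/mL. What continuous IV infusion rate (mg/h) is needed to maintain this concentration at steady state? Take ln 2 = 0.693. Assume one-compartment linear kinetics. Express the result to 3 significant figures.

23.8 mg/h

Vd(total) = 39 kg × 8.5 L/kg = 331.5 L
CL = 0.693 × Vd / t½ = 0.693 × 331.5 / 24.1 = 9.532 L/h
Infusion rate = CL × Css = 9.532 × 2.5 = 23.83 mg/h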